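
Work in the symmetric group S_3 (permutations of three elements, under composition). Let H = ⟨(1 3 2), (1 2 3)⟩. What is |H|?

3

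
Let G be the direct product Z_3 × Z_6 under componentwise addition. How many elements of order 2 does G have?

An element (a,b) has order lcm(ord(a), ord(b)); count pairs with lcm equal to 2.
Enumerating gives 1 such elements.

1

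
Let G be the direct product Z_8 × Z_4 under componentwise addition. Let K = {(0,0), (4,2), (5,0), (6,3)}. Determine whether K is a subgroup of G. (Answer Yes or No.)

No

(5,0) ∈ K but its inverse (3,0) ∉ K, so K is not a subgroup.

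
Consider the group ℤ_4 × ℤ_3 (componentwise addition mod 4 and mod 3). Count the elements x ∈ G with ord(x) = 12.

4

An element (a,b) has order lcm(ord(a), ord(b)); count pairs with lcm equal to 12.
Enumerating gives 4 such elements.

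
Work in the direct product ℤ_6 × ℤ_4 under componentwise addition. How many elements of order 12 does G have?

An element (a,b) has order lcm(ord(a), ord(b)); count pairs with lcm equal to 12.
Enumerating gives 8 such elements.

8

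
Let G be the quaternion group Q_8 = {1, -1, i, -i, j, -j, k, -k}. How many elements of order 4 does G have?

The elements of order 4 are: i, -i, j, -j, k, -k.
That's 6.

6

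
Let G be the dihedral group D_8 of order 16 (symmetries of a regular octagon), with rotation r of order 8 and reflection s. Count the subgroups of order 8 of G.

|G| = 16 and 8 | 16, so subgroups of order 8 are possible by Lagrange.
The subgroups of order 8 are: {e, r, r^2, r^3, r^4, r^5, r^6, r^7}; {e, r^2, r^4, r^6, s, r^2s, r^4s, r^6s}; {e, r^2, r^4, r^6, rs, r^3s, r^5s, r^7s}.
So G has 3 subgroups of order 8.

3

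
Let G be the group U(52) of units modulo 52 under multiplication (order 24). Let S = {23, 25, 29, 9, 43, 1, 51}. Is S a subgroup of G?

|S| = 7 does not divide |G| = 24, so by Lagrange S is not a subgroup.

No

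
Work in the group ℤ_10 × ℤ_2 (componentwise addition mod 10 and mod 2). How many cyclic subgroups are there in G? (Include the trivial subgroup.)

Each element a generates a cyclic subgroup ⟨a⟩; distinct elements may generate the same one (a cyclic group of order d has φ(d) generators).
Cyclic subgroups by order — order 1: 1; order 2: 3; order 5: 1; order 10: 3.
Total: 8.

8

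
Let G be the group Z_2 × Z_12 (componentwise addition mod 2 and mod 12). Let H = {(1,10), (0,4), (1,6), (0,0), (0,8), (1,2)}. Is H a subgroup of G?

Yes

|H| = 6 divides |G| = 24, consistent with Lagrange.
H contains the identity, every element's inverse is in H, and H is closed under +: it is a subgroup.
In fact H = ⟨(1,2)⟩.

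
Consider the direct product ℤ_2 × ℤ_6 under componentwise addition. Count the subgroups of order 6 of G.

|G| = 12 and 6 | 12, so subgroups of order 6 are possible by Lagrange.
The subgroups of order 6 are: {(0,0), (0,1), (0,2), (0,3), (0,4), (0,5)}; {(0,0), (0,2), (0,4), (1,0), (1,2), (1,4)}; {(0,0), (0,2), (0,4), (1,1), (1,3), (1,5)}.
So G has 3 subgroups of order 6.

3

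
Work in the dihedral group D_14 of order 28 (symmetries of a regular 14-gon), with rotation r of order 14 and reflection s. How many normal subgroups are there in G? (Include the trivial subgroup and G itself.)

7

G has 28 subgroups. Checking conjugation-invariance by order — order 1: 1/1 normal; order 2: 1/15 normal; order 4: 0/7 normal; order 7: 1/1 normal; order 14: 3/3 normal; order 28: 1/1 normal.
Total normal subgroups: 7.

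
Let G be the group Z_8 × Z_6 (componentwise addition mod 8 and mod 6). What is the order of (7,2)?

The order of (7,2) in Z_8 × Z_6 is lcm(ord(7) in Z_8, ord(2) in Z_6).
ord(7) = 8 and ord(2) = 3, so |⟨(7,2)⟩| = lcm(8, 3) = 24.

24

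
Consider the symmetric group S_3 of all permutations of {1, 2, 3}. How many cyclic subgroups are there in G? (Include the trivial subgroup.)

Group the elements of G by the cyclic subgroup they generate; each cyclic subgroup of order d accounts for φ(d) elements.
Cyclic subgroups by order — order 1: 1; order 2: 3; order 3: 1.
Total: 5.

5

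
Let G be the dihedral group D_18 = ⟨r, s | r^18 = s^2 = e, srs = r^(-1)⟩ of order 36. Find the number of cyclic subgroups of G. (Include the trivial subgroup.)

A cyclic subgroup of order d is generated by each of its φ(d) elements of order d, so the cyclic subgroups of order d number (#elements of order d)/φ(d).
Cyclic subgroups by order — order 1: 1; order 2: 19; order 3: 1; order 6: 1; order 9: 1; order 18: 1.
Total: 24.

24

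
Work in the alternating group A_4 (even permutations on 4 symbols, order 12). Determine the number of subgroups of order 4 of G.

|G| = 12 and 4 | 12, so subgroups of order 4 are possible by Lagrange.
The subgroups of order 4 are: {e, (1 2)(3 4), (1 3)(2 4), (1 4)(2 3)}.
So G has 1 subgroup of order 4.

1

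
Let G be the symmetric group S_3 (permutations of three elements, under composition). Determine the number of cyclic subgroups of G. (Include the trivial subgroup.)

Each element a generates a cyclic subgroup ⟨a⟩; distinct elements may generate the same one (a cyclic group of order d has φ(d) generators).
Cyclic subgroups by order — order 1: 1; order 2: 3; order 3: 1.
Total: 5.

5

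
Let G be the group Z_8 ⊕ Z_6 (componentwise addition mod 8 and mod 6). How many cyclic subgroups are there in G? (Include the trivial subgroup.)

Each element a generates a cyclic subgroup ⟨a⟩; distinct elements may generate the same one (a cyclic group of order d has φ(d) generators).
Cyclic subgroups by order — order 1: 1; order 2: 3; order 3: 1; order 4: 2; order 6: 3; order 8: 2; order 12: 2; order 24: 2.
Total: 16.

16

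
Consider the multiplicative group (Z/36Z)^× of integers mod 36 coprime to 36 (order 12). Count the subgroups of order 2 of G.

|G| = 12 and 2 | 12, so subgroups of order 2 are possible by Lagrange.
The subgroups of order 2 are: {1, 17}; {1, 19}; {1, 35}.
So G has 3 subgroups of order 2.

3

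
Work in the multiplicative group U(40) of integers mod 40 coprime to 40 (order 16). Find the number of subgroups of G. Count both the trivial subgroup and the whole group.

|G| = 16, so by Lagrange every subgroup order divides 16. Divisors: 1, 2, 4, 8, 16.
Subgroups by order — order 1: 1; order 2: 7; order 4: 11; order 8: 7; order 16: 1.
Total: 1 + 7 + 11 + 7 + 1 = 27.

27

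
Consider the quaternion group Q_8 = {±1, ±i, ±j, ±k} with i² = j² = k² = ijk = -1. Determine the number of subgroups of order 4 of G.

3

|G| = 8 and 4 | 8, so subgroups of order 4 are possible by Lagrange.
The subgroups of order 4 are: {1, -1, i, -i}; {1, -1, j, -j}; {1, -1, k, -k}.
So G has 3 subgroups of order 4.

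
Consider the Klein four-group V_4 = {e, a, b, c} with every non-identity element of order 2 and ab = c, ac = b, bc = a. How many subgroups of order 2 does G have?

3

|G| = 4 and 2 | 4, so subgroups of order 2 are possible by Lagrange.
The subgroups of order 2 are: {e, a}; {e, b}; {e, c}.
So G has 3 subgroups of order 2.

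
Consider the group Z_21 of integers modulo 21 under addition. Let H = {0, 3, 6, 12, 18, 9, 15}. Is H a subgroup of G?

Yes

|H| = 7 divides |G| = 21, consistent with Lagrange.
H contains the identity, every element's inverse is in H, and H is closed under +: it is a subgroup.
In fact H = ⟨18⟩.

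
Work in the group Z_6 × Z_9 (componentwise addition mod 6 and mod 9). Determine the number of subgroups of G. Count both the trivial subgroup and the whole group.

|G| = 54, so by Lagrange every subgroup order divides 54. Divisors: 1, 2, 3, 6, 9, 18, 27, 54.
Subgroups by order — order 1: 1; order 2: 1; order 3: 4; order 6: 4; order 9: 4; order 18: 4; order 27: 1; order 54: 1.
Total: 1 + 1 + 4 + 4 + 4 + 4 + 1 + 1 = 20.

20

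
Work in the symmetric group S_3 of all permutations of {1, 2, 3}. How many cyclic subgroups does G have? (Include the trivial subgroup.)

A cyclic subgroup of order d is generated by each of its φ(d) elements of order d, so the cyclic subgroups of order d number (#elements of order d)/φ(d).
Cyclic subgroups by order — order 1: 1; order 2: 3; order 3: 1.
Total: 5.

5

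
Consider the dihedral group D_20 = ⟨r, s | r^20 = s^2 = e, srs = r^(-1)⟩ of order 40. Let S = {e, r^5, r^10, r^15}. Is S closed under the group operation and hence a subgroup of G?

Yes

|S| = 4 divides |G| = 40, consistent with Lagrange.
S contains the identity, every element's inverse is in S, and S is closed under ·: it is a subgroup.
In fact S = ⟨r^15⟩.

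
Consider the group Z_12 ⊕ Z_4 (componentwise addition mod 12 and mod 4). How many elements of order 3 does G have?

2

An element (a,b) has order lcm(ord(a), ord(b)); count pairs with lcm equal to 3.
Enumerating gives 2 such elements.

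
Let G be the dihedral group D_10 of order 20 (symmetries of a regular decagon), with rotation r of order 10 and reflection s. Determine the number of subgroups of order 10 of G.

3

|G| = 20 and 10 | 20, so subgroups of order 10 are possible by Lagrange.
The subgroups of order 10 are: {e, r, r^2, r^3, r^4, r^5, r^6, r^7, r^8, r^9}; {e, r^2, r^4, r^6, r^8, s, r^2s, r^4s, r^6s, r^8s}; {e, r^2, r^4, r^6, r^8, rs, r^3s, r^5s, r^7s, r^9s}.
So G has 3 subgroups of order 10.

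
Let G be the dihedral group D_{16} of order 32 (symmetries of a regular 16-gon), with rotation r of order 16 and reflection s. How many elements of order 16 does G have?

8

The elements of order 16 are: r, r^3, r^5, r^7, r^9, r^11, r^13, r^15.
That's 8.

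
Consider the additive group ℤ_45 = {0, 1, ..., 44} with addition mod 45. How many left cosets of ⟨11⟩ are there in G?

1

|⟨11⟩| = 45 and |G| = 45.
By Lagrange, [G : H] = |G|/|H| = 45/45 = 1.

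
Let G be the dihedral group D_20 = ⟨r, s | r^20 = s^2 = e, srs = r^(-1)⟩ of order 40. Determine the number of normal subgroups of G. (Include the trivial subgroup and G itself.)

G has 48 subgroups. Checking conjugation-invariance by order — order 1: 1/1 normal; order 2: 1/21 normal; order 4: 1/11 normal; order 5: 1/1 normal; order 8: 0/5 normal; order 10: 1/5 normal; order 20: 3/3 normal; order 40: 1/1 normal.
Total normal subgroups: 9.

9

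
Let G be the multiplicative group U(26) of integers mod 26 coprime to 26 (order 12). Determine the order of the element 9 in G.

3

Compute successive powers of 9 mod 26: 9, 3, 1; 9^3 ≡ 1 (mod 26).
So |⟨9⟩| = 3.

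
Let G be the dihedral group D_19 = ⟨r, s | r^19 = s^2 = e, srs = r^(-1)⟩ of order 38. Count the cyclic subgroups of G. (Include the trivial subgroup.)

21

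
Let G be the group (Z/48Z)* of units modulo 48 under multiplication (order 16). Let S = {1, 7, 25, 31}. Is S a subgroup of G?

|S| = 4 divides |G| = 16, consistent with Lagrange.
S contains the identity, every element's inverse is in S, and S is closed under ·: it is a subgroup.

Yes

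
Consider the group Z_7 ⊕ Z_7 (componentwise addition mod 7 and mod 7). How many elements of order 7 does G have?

48

An element (a,b) has order lcm(ord(a), ord(b)); count pairs with lcm equal to 7.
Enumerating gives 48 such elements.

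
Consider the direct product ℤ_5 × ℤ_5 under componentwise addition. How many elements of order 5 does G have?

24

An element (a,b) has order lcm(ord(a), ord(b)); count pairs with lcm equal to 5.
Enumerating gives 24 such elements.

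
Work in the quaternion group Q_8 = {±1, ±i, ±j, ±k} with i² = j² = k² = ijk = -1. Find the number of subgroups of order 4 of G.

|G| = 8 and 4 | 8, so subgroups of order 4 are possible by Lagrange.
The subgroups of order 4 are: {1, -1, i, -i}; {1, -1, j, -j}; {1, -1, k, -k}.
So G has 3 subgroups of order 4.

3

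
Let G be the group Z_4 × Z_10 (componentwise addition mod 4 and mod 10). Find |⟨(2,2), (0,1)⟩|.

20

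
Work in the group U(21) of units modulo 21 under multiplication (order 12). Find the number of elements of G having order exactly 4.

0

No element of G has order 4 (even though 4 | 12).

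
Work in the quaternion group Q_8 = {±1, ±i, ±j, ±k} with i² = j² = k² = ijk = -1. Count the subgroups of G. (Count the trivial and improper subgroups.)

|G| = 8, so by Lagrange every subgroup order divides 8. Divisors: 1, 2, 4, 8.
Subgroups by order — order 1: 1; order 2: 1; order 4: 3; order 8: 1.
Total: 1 + 1 + 3 + 1 = 6.

6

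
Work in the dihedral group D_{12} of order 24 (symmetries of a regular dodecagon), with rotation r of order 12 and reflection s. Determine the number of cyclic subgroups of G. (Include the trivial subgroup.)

Each element a generates a cyclic subgroup ⟨a⟩; distinct elements may generate the same one (a cyclic group of order d has φ(d) generators).
Cyclic subgroups by order — order 1: 1; order 2: 13; order 3: 1; order 4: 1; order 6: 1; order 12: 1.
Total: 18.

18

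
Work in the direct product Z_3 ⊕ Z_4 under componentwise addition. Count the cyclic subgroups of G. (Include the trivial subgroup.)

Group the elements of G by the cyclic subgroup they generate; each cyclic subgroup of order d accounts for φ(d) elements.
Cyclic subgroups by order — order 1: 1; order 2: 1; order 3: 1; order 4: 1; order 6: 1; order 12: 1.
Total: 6.

6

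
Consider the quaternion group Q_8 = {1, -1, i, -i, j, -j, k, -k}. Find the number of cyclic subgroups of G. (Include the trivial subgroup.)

5

A cyclic subgroup of order d is generated by each of its φ(d) elements of order d, so the cyclic subgroups of order d number (#elements of order d)/φ(d).
Cyclic subgroups by order — order 1: 1; order 2: 1; order 4: 3.
Total: 5.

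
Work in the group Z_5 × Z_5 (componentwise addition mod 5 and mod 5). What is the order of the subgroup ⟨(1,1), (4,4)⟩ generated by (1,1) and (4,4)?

5

|⟨(1,1)⟩| = 5 and |⟨(4,4)⟩| = 5, so |H| is a multiple of lcm(5, 5) = 5 and divides |G| = 25.
Closing under the operation: H = {(0,0), (1,1), (2,2), (3,3), (4,4)}, so |H| = 5.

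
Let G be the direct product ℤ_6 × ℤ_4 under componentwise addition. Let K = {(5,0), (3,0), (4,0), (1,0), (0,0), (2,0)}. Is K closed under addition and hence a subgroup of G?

Yes

|K| = 6 divides |G| = 24, consistent with Lagrange.
K contains the identity, every element's inverse is in K, and K is closed under +: it is a subgroup.
In fact K = ⟨(5,0)⟩.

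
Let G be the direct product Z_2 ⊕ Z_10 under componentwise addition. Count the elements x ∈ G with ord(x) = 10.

12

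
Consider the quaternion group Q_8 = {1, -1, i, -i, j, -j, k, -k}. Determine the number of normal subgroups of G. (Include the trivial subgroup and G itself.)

6

G has 6 subgroups. Checking conjugation-invariance by order — order 1: 1/1 normal; order 2: 1/1 normal; order 4: 3/3 normal; order 8: 1/1 normal.
Total normal subgroups: 6.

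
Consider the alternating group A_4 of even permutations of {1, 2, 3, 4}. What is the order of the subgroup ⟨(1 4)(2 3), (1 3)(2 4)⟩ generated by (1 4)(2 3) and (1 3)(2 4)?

4

|⟨(1 4)(2 3)⟩| = 2 and |⟨(1 3)(2 4)⟩| = 2, so |H| is a multiple of lcm(2, 2) = 2 and divides |G| = 12.
Closing under the operation: H = {e, (1 2)(3 4), (1 3)(2 4), (1 4)(2 3)}, so |H| = 4.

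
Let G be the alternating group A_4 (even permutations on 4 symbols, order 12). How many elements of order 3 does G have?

The elements of order 3 are: (2 3 4), (2 4 3), (1 2 3), (1 2 4), (1 3 2), (1 3 4), (1 4 2), (1 4 3).
That's 8.

8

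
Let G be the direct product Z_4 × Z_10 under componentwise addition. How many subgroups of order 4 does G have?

3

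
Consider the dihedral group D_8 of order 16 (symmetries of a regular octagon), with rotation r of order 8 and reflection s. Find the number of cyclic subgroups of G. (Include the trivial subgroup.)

12

A cyclic subgroup of order d is generated by each of its φ(d) elements of order d, so the cyclic subgroups of order d number (#elements of order d)/φ(d).
Cyclic subgroups by order — order 1: 1; order 2: 9; order 4: 1; order 8: 1.
Total: 12.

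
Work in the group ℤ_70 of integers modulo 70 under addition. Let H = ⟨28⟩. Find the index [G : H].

|⟨28⟩| = 5 and |G| = 70.
By Lagrange, [G : H] = |G|/|H| = 70/5 = 14.

14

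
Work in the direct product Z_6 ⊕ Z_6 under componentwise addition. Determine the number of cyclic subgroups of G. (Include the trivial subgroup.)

Each element a generates a cyclic subgroup ⟨a⟩; distinct elements may generate the same one (a cyclic group of order d has φ(d) generators).
Cyclic subgroups by order — order 1: 1; order 2: 3; order 3: 4; order 6: 12.
Total: 20.

20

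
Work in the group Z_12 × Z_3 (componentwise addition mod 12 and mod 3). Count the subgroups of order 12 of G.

4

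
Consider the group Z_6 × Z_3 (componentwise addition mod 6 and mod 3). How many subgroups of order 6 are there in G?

4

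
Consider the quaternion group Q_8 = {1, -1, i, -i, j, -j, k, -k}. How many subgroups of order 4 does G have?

3

|G| = 8 and 4 | 8, so subgroups of order 4 are possible by Lagrange.
The subgroups of order 4 are: {1, -1, i, -i}; {1, -1, j, -j}; {1, -1, k, -k}.
So G has 3 subgroups of order 4.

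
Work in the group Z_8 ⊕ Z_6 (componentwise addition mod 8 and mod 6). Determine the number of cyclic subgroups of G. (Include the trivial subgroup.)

16

Each element a generates a cyclic subgroup ⟨a⟩; distinct elements may generate the same one (a cyclic group of order d has φ(d) generators).
Cyclic subgroups by order — order 1: 1; order 2: 3; order 3: 1; order 4: 2; order 6: 3; order 8: 2; order 12: 2; order 24: 2.
Total: 16.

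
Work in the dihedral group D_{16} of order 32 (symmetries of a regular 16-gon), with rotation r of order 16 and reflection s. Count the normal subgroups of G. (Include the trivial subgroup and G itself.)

G has 36 subgroups. Checking conjugation-invariance by order — order 1: 1/1 normal; order 2: 1/17 normal; order 4: 1/9 normal; order 8: 1/5 normal; order 16: 3/3 normal; order 32: 1/1 normal.
Total normal subgroups: 8.

8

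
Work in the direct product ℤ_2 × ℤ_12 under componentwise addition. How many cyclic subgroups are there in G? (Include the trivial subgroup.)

Each element a generates a cyclic subgroup ⟨a⟩; distinct elements may generate the same one (a cyclic group of order d has φ(d) generators).
Cyclic subgroups by order — order 1: 1; order 2: 3; order 3: 1; order 4: 2; order 6: 3; order 12: 2.
Total: 12.

12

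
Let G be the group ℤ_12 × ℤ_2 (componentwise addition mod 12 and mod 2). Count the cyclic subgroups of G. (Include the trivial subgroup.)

Group the elements of G by the cyclic subgroup they generate; each cyclic subgroup of order d accounts for φ(d) elements.
Cyclic subgroups by order — order 1: 1; order 2: 3; order 3: 1; order 4: 2; order 6: 3; order 12: 2.
Total: 12.

12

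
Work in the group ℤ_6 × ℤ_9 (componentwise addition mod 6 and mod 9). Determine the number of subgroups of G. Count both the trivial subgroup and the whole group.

|G| = 54, so by Lagrange every subgroup order divides 54. Divisors: 1, 2, 3, 6, 9, 18, 27, 54.
Subgroups by order — order 1: 1; order 2: 1; order 3: 4; order 6: 4; order 9: 4; order 18: 4; order 27: 1; order 54: 1.
Total: 1 + 1 + 4 + 4 + 4 + 4 + 1 + 1 = 20.

20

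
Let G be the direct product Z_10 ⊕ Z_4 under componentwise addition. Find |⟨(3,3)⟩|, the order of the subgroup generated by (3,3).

The order of (3,3) in Z_10 × Z_4 is lcm(ord(3) in Z_10, ord(3) in Z_4).
ord(3) = 10 and ord(3) = 4, so |⟨(3,3)⟩| = lcm(10, 4) = 20.

20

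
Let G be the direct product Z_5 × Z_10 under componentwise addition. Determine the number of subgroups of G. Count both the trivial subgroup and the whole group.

|G| = 50, so by Lagrange every subgroup order divides 50. Divisors: 1, 2, 5, 10, 25, 50.
Subgroups by order — order 1: 1; order 2: 1; order 5: 6; order 10: 6; order 25: 1; order 50: 1.
Total: 1 + 1 + 6 + 6 + 1 + 1 = 16.

16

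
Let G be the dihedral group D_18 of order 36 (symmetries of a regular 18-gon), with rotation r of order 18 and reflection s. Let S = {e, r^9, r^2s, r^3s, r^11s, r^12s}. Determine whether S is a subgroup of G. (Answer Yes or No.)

Closure fails: r^11s · r^12s = r^17 ∉ S. So S is not a subgroup.

No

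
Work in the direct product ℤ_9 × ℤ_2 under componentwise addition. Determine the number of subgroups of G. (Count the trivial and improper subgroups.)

6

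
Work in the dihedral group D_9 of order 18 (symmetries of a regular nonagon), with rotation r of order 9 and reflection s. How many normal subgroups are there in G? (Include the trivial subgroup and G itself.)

G has 16 subgroups. Checking conjugation-invariance by order — order 1: 1/1 normal; order 2: 0/9 normal; order 3: 1/1 normal; order 6: 0/3 normal; order 9: 1/1 normal; order 18: 1/1 normal.
Total normal subgroups: 4.

4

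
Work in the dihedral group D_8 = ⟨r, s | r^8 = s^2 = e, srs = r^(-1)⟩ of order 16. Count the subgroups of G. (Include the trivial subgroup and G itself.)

|G| = 16, so by Lagrange every subgroup order divides 16. Divisors: 1, 2, 4, 8, 16.
Subgroups by order — order 1: 1; order 2: 9; order 4: 5; order 8: 3; order 16: 1.
Total: 1 + 9 + 5 + 3 + 1 = 19.

19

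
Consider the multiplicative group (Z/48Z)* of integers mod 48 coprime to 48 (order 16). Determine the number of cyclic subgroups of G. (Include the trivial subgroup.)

12

Group the elements of G by the cyclic subgroup they generate; each cyclic subgroup of order d accounts for φ(d) elements.
Cyclic subgroups by order — order 1: 1; order 2: 7; order 4: 4.
Total: 12.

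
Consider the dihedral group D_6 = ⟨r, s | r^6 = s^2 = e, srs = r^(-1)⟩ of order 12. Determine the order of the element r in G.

6

Computing powers of r: the smallest k with (r)^k = e is k = 6.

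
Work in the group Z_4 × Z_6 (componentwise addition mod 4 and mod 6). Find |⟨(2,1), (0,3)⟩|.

|⟨(2,1)⟩| = 6 and |⟨(0,3)⟩| = 2, so |H| is a multiple of lcm(6, 2) = 6 and divides |G| = 24.
Closing under the operation: H = {(0,0), (0,1), (0,2), (0,3), (0,4), (0,5), (2,0), (2,1), (2,2), (2,3), (2,4), (2,5)}, so |H| = 12.

12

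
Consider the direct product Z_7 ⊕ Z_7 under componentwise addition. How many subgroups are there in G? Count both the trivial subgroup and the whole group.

10

|G| = 49, so by Lagrange every subgroup order divides 49. Divisors: 1, 7, 49.
Subgroups by order — order 1: 1; order 7: 8; order 49: 1.
Total: 1 + 8 + 1 = 10.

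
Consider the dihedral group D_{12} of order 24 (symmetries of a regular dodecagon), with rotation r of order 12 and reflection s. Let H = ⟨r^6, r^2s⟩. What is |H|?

|⟨r^6⟩| = 2 and |⟨r^2s⟩| = 2, so |H| is a multiple of lcm(2, 2) = 2 and divides |G| = 24.
Closing under the operation: H = {e, r^6, r^2s, r^8s}, so |H| = 4.

4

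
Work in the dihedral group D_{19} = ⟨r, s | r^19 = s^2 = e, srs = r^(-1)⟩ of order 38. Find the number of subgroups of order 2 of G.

|G| = 38 and 2 | 38, so subgroups of order 2 are possible by Lagrange.
The subgroups of order 2 are: {e, r^10s}; {e, r^11s}; {e, r^12s}; {e, r^13s}; … (19 in all).
So G has 19 subgroups of order 2.

19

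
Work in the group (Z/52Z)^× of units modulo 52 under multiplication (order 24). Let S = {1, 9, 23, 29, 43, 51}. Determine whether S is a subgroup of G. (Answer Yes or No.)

|S| = 6 divides |G| = 24, consistent with Lagrange.
S contains the identity, every element's inverse is in S, and S is closed under ·: it is a subgroup.
In fact S = ⟨23⟩.

Yes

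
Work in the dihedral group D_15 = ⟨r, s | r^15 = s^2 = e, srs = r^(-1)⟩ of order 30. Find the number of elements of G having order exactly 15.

8

The elements of order 15 are: r, r^2, r^4, r^7, r^8, r^11, r^13, r^14.
That's 8.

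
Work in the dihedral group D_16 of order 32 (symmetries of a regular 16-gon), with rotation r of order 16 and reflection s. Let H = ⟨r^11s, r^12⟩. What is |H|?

8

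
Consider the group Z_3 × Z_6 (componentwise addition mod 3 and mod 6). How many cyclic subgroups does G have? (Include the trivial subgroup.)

Each element a generates a cyclic subgroup ⟨a⟩; distinct elements may generate the same one (a cyclic group of order d has φ(d) generators).
Cyclic subgroups by order — order 1: 1; order 2: 1; order 3: 4; order 6: 4.
Total: 10.

10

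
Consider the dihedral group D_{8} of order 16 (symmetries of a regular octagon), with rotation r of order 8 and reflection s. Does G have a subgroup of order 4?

Yes

4 | 16. A subgroup of order 4 is {e, r^2, r^4, r^6}.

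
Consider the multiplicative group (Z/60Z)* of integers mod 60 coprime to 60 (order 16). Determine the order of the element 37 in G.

Compute successive powers of 37 mod 60: 37, 49, 13, 1; 37^4 ≡ 1 (mod 60).
So |⟨37⟩| = 4.

4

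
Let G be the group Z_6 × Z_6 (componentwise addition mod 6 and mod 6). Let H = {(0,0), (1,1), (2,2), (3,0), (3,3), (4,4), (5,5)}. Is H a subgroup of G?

No

|H| = 7 does not divide |G| = 36, so by Lagrange H is not a subgroup.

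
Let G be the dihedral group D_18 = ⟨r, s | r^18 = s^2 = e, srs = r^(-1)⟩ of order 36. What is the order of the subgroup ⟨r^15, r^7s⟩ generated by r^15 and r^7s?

|⟨r^15⟩| = 6 and |⟨r^7s⟩| = 2, so |H| is a multiple of lcm(6, 2) = 6 and divides |G| = 36.
Closing under the operation: H = {e, r^3, r^6, r^9, r^12, r^15, rs, r^4s, r^7s, r^10s, r^13s, r^16s}, so |H| = 12.

12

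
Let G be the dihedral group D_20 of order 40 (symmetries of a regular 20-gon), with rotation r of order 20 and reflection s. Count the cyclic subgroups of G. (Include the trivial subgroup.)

Each element a generates a cyclic subgroup ⟨a⟩; distinct elements may generate the same one (a cyclic group of order d has φ(d) generators).
Cyclic subgroups by order — order 1: 1; order 2: 21; order 4: 1; order 5: 1; order 10: 1; order 20: 1.
Total: 26.

26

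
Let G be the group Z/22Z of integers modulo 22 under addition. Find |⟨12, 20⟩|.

|⟨12⟩| = 11 and |⟨20⟩| = 11, so |H| is a multiple of lcm(11, 11) = 11 and divides |G| = 22.
Closing under the operation: H = {0, 2, 4, 6, 8, 10, 12, 14, 16, 18, 20}, so |H| = 11.

11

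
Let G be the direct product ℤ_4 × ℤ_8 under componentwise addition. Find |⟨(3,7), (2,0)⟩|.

|⟨(3,7)⟩| = 8 and |⟨(2,0)⟩| = 2, so |H| is a multiple of lcm(8, 2) = 8 and divides |G| = 32.
Closing under the operation: H = {(0,0), (0,2), (0,4), (0,6), (1,1), (1,3), (1,5), (1,7), (2,0), (2,2), (2,4), (2,6), (3,1), (3,3), (3,5), (3,7)}, so |H| = 16.

16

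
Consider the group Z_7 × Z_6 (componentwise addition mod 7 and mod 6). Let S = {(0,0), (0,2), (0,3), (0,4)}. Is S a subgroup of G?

|S| = 4 does not divide |G| = 42, so by Lagrange S is not a subgroup.

No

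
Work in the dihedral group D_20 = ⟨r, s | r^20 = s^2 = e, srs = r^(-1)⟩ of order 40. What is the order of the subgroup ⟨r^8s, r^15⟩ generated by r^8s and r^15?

8

|⟨r^8s⟩| = 2 and |⟨r^15⟩| = 4, so |H| is a multiple of lcm(2, 4) = 4 and divides |G| = 40.
Closing under the operation: H = {e, r^5, r^10, r^15, r^3s, r^8s, r^13s, r^18s}, so |H| = 8.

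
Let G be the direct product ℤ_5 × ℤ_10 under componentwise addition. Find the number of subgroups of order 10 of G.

6

|G| = 50 and 10 | 50, so subgroups of order 10 are possible by Lagrange.
The subgroups of order 10 are: {(0,0), (0,1), (0,2), (0,3), (0,4), (0,5), (0,6), (0,7), (0,8), (0,9)}; {(0,0), (0,5), (1,0), (1,5), (2,0), (2,5), (3,0), (3,5), (4,0), (4,5)}; {(0,0), (0,5), (1,1), (1,6), (2,2), (2,7), (3,3), (3,8), (4,4), (4,9)}; {(0,0), (0,5), (1,2), (1,7), (2,4), (2,9), (3,1), (3,6), (4,3), (4,8)}; … (6 in all).
So G has 6 subgroups of order 10.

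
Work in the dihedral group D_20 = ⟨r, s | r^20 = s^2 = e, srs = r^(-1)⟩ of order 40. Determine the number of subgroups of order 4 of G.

|G| = 40 and 4 | 40, so subgroups of order 4 are possible by Lagrange.
The subgroups of order 4 are: {e, r^10, s, r^10s}; {e, r^10, rs, r^11s}; {e, r^10, r^2s, r^12s}; {e, r^10, r^3s, r^13s}; … (11 in all).
So G has 11 subgroups of order 4.

11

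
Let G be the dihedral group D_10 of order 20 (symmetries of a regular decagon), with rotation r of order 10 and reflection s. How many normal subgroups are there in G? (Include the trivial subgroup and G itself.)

G has 22 subgroups. Checking conjugation-invariance by order — order 1: 1/1 normal; order 2: 1/11 normal; order 4: 0/5 normal; order 5: 1/1 normal; order 10: 3/3 normal; order 20: 1/1 normal.
Total normal subgroups: 7.

7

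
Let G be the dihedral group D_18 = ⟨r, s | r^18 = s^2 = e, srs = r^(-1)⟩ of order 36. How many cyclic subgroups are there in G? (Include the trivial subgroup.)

24

A cyclic subgroup of order d is generated by each of its φ(d) elements of order d, so the cyclic subgroups of order d number (#elements of order d)/φ(d).
Cyclic subgroups by order — order 1: 1; order 2: 19; order 3: 1; order 6: 1; order 9: 1; order 18: 1.
Total: 24.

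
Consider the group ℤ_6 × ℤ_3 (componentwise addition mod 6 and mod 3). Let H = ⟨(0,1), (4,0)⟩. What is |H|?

9

|⟨(0,1)⟩| = 3 and |⟨(4,0)⟩| = 3, so |H| is a multiple of lcm(3, 3) = 3 and divides |G| = 18.
Closing under the operation: H = {(0,0), (0,1), (0,2), (2,0), (2,1), (2,2), (4,0), (4,1), (4,2)}, so |H| = 9.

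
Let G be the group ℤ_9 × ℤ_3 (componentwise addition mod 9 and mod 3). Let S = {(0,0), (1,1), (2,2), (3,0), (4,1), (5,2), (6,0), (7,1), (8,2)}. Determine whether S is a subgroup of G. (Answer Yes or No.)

Yes

|S| = 9 divides |G| = 27, consistent with Lagrange.
S contains the identity, every element's inverse is in S, and S is closed under +: it is a subgroup.
In fact S = ⟨(7,1)⟩.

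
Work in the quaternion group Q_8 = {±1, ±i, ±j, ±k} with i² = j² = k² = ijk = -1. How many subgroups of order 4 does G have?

3

|G| = 8 and 4 | 8, so subgroups of order 4 are possible by Lagrange.
The subgroups of order 4 are: {1, -1, i, -i}; {1, -1, j, -j}; {1, -1, k, -k}.
So G has 3 subgroups of order 4.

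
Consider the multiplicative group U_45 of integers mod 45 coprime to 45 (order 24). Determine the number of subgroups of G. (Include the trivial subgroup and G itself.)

16

|G| = 24, so by Lagrange every subgroup order divides 24. Divisors: 1, 2, 3, 4, 6, 8, 12, 24.
Subgroups by order — order 1: 1; order 2: 3; order 3: 1; order 4: 3; order 6: 3; order 8: 1; order 12: 3; order 24: 1.
Total: 1 + 3 + 1 + 3 + 3 + 1 + 3 + 1 = 16.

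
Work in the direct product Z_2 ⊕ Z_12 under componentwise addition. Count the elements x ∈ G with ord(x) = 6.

6

An element (a,b) has order lcm(ord(a), ord(b)); count pairs with lcm equal to 6.
Enumerating gives 6 such elements.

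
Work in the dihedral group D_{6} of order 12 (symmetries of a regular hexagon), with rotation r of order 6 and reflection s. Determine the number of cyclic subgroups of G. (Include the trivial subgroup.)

Each element a generates a cyclic subgroup ⟨a⟩; distinct elements may generate the same one (a cyclic group of order d has φ(d) generators).
Cyclic subgroups by order — order 1: 1; order 2: 7; order 3: 1; order 6: 1.
Total: 10.

10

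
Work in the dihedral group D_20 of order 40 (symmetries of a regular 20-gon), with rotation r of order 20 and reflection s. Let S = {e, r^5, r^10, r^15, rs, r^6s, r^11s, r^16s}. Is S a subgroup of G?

|S| = 8 divides |G| = 40, consistent with Lagrange.
S contains the identity, every element's inverse is in S, and S is closed under ·: it is a subgroup.

Yes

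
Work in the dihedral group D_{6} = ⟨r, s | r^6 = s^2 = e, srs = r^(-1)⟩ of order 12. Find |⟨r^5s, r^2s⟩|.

|⟨r^5s⟩| = 2 and |⟨r^2s⟩| = 2, so |H| is a multiple of lcm(2, 2) = 2 and divides |G| = 12.
Closing under the operation: H = {e, r^3, r^2s, r^5s}, so |H| = 4.

4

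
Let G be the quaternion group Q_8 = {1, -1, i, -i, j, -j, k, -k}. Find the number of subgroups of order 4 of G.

3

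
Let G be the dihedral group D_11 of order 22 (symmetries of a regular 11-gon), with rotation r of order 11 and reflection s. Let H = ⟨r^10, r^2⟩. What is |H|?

|⟨r^10⟩| = 11 and |⟨r^2⟩| = 11, so |H| is a multiple of lcm(11, 11) = 11 and divides |G| = 22.
Closing under the operation: H = {e, r, r^2, r^3, r^4, r^5, r^6, r^7, r^8, r^9, r^10}, so |H| = 11.

11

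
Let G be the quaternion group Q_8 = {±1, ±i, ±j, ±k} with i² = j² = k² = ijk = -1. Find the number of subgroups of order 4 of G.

3

|G| = 8 and 4 | 8, so subgroups of order 4 are possible by Lagrange.
The subgroups of order 4 are: {1, -1, i, -i}; {1, -1, j, -j}; {1, -1, k, -k}.
So G has 3 subgroups of order 4.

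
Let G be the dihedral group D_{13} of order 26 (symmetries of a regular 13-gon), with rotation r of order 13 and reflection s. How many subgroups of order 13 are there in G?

|G| = 26 and 13 | 26, so subgroups of order 13 are possible by Lagrange.
The subgroups of order 13 are: {e, r, r^2, r^3, r^4, r^5, r^6, r^7, r^8, r^9, r^10, r^11, r^12}.
So G has 1 subgroup of order 13.

1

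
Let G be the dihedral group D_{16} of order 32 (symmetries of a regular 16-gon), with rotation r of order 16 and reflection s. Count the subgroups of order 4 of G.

9

|G| = 32 and 4 | 32, so subgroups of order 4 are possible by Lagrange.
The subgroups of order 4 are: {e, r^8, r^2s, r^10s}; {e, r^8, r^3s, r^11s}; {e, r^4, r^8, r^12}; {e, r^8, r^4s, r^12s}; … (9 in all).
So G has 9 subgroups of order 4.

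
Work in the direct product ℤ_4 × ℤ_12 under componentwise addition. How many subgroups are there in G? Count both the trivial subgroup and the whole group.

30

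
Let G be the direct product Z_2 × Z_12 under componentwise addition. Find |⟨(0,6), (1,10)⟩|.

|⟨(0,6)⟩| = 2 and |⟨(1,10)⟩| = 6, so |H| is a multiple of lcm(2, 6) = 6 and divides |G| = 24.
Closing under the operation: H = {(0,0), (0,2), (0,4), (0,6), (0,8), (0,10), (1,0), (1,2), (1,4), (1,6), (1,8), (1,10)}, so |H| = 12.

12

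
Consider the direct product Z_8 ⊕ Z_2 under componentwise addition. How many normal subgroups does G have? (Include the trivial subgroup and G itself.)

11

G is abelian, so every subgroup is normal.
G has 11 subgroups in total, hence 11 normal subgroups.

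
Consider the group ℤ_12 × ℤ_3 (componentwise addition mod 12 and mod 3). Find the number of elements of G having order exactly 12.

16

An element (a,b) has order lcm(ord(a), ord(b)); count pairs with lcm equal to 12.
Enumerating gives 16 such elements.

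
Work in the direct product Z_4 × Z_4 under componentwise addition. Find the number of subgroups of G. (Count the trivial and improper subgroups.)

15

|G| = 16, so by Lagrange every subgroup order divides 16. Divisors: 1, 2, 4, 8, 16.
Subgroups by order — order 1: 1; order 2: 3; order 4: 7; order 8: 3; order 16: 1.
Total: 1 + 3 + 7 + 3 + 1 = 15.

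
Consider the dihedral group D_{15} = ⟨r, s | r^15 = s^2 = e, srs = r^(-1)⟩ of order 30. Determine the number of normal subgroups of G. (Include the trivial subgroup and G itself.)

G has 28 subgroups. Checking conjugation-invariance by order — order 1: 1/1 normal; order 2: 0/15 normal; order 3: 1/1 normal; order 5: 1/1 normal; order 6: 0/5 normal; order 10: 0/3 normal; order 15: 1/1 normal; order 30: 1/1 normal.
Total normal subgroups: 5.

5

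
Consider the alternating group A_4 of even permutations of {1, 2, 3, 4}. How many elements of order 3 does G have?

The elements of order 3 are: (2 3 4), (2 4 3), (1 2 3), (1 2 4), (1 3 2), (1 3 4), (1 4 2), (1 4 3).
That's 8.

8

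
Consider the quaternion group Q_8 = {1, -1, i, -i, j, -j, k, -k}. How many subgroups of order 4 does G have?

3

|G| = 8 and 4 | 8, so subgroups of order 4 are possible by Lagrange.
The subgroups of order 4 are: {1, -1, i, -i}; {1, -1, j, -j}; {1, -1, k, -k}.
So G has 3 subgroups of order 4.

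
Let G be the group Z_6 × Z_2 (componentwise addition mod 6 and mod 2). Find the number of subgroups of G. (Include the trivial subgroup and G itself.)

|G| = 12, so by Lagrange every subgroup order divides 12. Divisors: 1, 2, 3, 4, 6, 12.
Subgroups by order — order 1: 1; order 2: 3; order 3: 1; order 4: 1; order 6: 3; order 12: 1.
Total: 1 + 3 + 1 + 1 + 3 + 1 = 10.

10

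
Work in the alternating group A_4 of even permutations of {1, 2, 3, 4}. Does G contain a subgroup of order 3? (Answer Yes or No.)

Yes

3 | 12. A subgroup of order 3 is {e, (1 2 3), (1 3 2)}.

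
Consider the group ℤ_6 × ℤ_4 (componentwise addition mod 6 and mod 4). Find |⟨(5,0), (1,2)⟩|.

|⟨(5,0)⟩| = 6 and |⟨(1,2)⟩| = 6, so |H| is a multiple of lcm(6, 6) = 6 and divides |G| = 24.
Closing under the operation: H = {(0,0), (0,2), (1,0), (1,2), (2,0), (2,2), (3,0), (3,2), (4,0), (4,2), (5,0), (5,2)}, so |H| = 12.

12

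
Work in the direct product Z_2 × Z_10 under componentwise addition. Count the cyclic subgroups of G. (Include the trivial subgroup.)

8

Group the elements of G by the cyclic subgroup they generate; each cyclic subgroup of order d accounts for φ(d) elements.
Cyclic subgroups by order — order 1: 1; order 2: 3; order 5: 1; order 10: 3.
Total: 8.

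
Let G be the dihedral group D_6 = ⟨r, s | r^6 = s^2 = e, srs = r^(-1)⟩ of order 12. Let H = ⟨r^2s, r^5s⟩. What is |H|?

|⟨r^2s⟩| = 2 and |⟨r^5s⟩| = 2, so |H| is a multiple of lcm(2, 2) = 2 and divides |G| = 12.
Closing under the operation: H = {e, r^3, r^2s, r^5s}, so |H| = 4.

4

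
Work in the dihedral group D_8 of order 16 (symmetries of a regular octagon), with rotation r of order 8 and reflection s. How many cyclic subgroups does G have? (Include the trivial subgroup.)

12

Each element a generates a cyclic subgroup ⟨a⟩; distinct elements may generate the same one (a cyclic group of order d has φ(d) generators).
Cyclic subgroups by order — order 1: 1; order 2: 9; order 4: 1; order 8: 1.
Total: 12.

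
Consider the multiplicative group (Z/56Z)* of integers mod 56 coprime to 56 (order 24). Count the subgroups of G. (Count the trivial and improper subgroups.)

32

|G| = 24, so by Lagrange every subgroup order divides 24. Divisors: 1, 2, 3, 4, 6, 8, 12, 24.
Subgroups by order — order 1: 1; order 2: 7; order 3: 1; order 4: 7; order 6: 7; order 8: 1; order 12: 7; order 24: 1.
Total: 1 + 7 + 1 + 7 + 7 + 1 + 7 + 1 = 32.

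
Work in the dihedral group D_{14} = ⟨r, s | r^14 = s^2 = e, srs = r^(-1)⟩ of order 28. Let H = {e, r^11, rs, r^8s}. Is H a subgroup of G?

No

r^11 ∈ H but its inverse r^3 ∉ H, so H is not a subgroup.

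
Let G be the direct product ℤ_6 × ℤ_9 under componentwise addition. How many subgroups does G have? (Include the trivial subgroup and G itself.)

|G| = 54, so by Lagrange every subgroup order divides 54. Divisors: 1, 2, 3, 6, 9, 18, 27, 54.
Subgroups by order — order 1: 1; order 2: 1; order 3: 4; order 6: 4; order 9: 4; order 18: 4; order 27: 1; order 54: 1.
Total: 1 + 1 + 4 + 4 + 4 + 4 + 1 + 1 = 20.

20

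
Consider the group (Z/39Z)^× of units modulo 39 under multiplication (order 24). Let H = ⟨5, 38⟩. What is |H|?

8

|⟨5⟩| = 4 and |⟨38⟩| = 2, so |H| is a multiple of lcm(4, 2) = 4 and divides |G| = 24.
Closing under the operation: H = {1, 5, 8, 14, 25, 31, 34, 38}, so |H| = 8.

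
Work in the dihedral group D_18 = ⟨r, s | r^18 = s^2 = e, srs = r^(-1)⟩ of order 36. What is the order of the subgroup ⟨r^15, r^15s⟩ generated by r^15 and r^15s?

12

|⟨r^15⟩| = 6 and |⟨r^15s⟩| = 2, so |H| is a multiple of lcm(6, 2) = 6 and divides |G| = 36.
Closing under the operation: H = {e, r^3, r^6, r^9, r^12, r^15, s, r^3s, r^6s, r^9s, r^12s, r^15s}, so |H| = 12.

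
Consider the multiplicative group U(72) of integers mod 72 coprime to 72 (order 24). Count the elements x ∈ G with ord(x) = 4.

No element of G has order 4 (even though 4 | 24).

0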